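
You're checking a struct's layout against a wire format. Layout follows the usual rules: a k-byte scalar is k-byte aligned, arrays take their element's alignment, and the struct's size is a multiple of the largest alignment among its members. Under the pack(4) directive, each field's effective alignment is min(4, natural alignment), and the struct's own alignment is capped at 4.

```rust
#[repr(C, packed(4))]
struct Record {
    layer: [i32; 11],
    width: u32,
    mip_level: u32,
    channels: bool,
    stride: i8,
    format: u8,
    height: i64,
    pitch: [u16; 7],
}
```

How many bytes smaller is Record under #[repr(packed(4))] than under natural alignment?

natural layout:
  layer at 0 (size 44, align 4) → ends 44
  width at 44 (size 4, align 4) → ends 48
  mip_level at 48 (size 4, align 4) → ends 52
  channels at 52 (size 1, align 1) → ends 53
  stride at 53 (size 1, align 1) → ends 54
  format at 54 (size 1, align 1) → ends 55
  pad 1 to align 8 for height
  height at 56 (size 8, align 8) → ends 64
  pitch at 64 (size 14, align 2) → ends 78
  tail pad 2 to reach multiple of 8
  total 80 bytes, alignment 8
packed(4) layout:
  layer at 0 (size 44, align 4) → ends 44
  width at 44 (size 4, align 4) → ends 48
  mip_level at 48 (size 4, align 4) → ends 52
  channels at 52 (size 1, align 1) → ends 53
  stride at 53 (size 1, align 1) → ends 54
  format at 54 (size 1, align 1) → ends 55
  pad 1 to align 4 for height
  height at 56 (size 8, align 4) → ends 64
  pitch at 64 (size 14, align 2) → ends 78
  tail pad 2 to reach multiple of 4
  total 80 bytes, alignment 4
80 − 80 = 0

0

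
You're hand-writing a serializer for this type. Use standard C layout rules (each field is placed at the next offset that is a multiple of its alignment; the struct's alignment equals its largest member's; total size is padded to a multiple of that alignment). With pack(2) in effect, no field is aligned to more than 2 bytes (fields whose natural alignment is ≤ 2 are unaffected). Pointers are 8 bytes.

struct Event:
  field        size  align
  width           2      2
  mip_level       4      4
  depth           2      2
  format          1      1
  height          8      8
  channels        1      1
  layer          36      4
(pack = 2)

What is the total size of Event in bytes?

width at 0 (size 2, align 2) → ends 2
mip_level at 2 (size 4, align 2) → ends 6
depth at 6 (size 2, align 2) → ends 8
format at 8 (size 1, align 1) → ends 9
pad 1 to align 2 for height
height at 10 (size 8, align 2) → ends 18
channels at 18 (size 1, align 1) → ends 19
pad 1 to align 2 for layer
layer at 20 (size 36, align 2) → ends 56
total 56 bytes, alignment 2

56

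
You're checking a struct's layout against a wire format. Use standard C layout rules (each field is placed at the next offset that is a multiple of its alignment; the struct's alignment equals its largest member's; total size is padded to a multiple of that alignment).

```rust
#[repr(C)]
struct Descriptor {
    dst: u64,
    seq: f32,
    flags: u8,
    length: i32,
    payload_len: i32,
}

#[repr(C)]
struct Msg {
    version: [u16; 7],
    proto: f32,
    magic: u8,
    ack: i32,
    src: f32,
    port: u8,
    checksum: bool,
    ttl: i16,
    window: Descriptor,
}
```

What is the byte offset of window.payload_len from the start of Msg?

Descriptor: 0..8  dst  (8B, 8-aligned); 8..12  seq  (4B, 4-aligned); 12..13  flags  (1B, 1-aligned); 13..16  -- padding (3B); 16..20  length  (4B, 4-aligned); 20..24  payload_len  (4B, 4-aligned); sizeof = 24, alignof = 8
0..14  version  (14B, 2-aligned)
14..16  -- padding (2B)
16..20  proto  (4B, 4-aligned)
20..21  magic  (1B, 1-aligned)
21..24  -- padding (3B)
24..28  ack  (4B, 4-aligned)
28..32  src  (4B, 4-aligned)
32..33  port  (1B, 1-aligned)
33..34  checksum  (1B, 1-aligned)
34..36  ttl  (2B, 2-aligned)
36..40  -- padding (4B)
40..64  window  (24B, 8-aligned)
within Descriptor: payload_len at 20
40 + 20 = 60

60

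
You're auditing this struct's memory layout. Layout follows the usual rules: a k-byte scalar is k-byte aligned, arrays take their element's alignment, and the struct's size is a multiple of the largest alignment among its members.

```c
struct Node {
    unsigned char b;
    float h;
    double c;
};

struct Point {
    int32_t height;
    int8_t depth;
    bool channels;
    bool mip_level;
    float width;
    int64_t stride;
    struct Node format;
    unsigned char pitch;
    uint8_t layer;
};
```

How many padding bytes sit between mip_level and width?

Node: @0: b [1B, align 1] → 1; +3 pad (align 4); @4: h [4B, align 4] → 8; @8: c [8B, align 8] → 16; size 16, align 8
@0: height [4B, align 4] → 4
@4: depth [1B, align 1] → 5
@5: channels [1B, align 1] → 6
@6: mip_level [1B, align 1] → 7
+1 pad (align 4)
@8: width [4B, align 4] → 12

1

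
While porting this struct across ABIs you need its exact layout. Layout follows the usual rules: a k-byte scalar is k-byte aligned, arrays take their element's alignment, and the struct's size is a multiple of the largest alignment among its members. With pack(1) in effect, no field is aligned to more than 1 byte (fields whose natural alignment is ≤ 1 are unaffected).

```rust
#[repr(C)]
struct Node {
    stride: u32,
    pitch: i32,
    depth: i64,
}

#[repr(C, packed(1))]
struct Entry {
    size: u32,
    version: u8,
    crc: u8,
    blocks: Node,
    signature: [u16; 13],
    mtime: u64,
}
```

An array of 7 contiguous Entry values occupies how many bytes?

Node: 0..4  stride  (4B, 4-aligned); 4..8  pitch  (4B, 4-aligned); 8..16  depth  (8B, 8-aligned); sizeof = 16, alignof = 8
0..4  size  (4B, 1-aligned)
4..5  version  (1B, 1-aligned)
5..6  crc  (1B, 1-aligned)
6..22  blocks  (16B, 1-aligned)
22..48  signature  (26B, 1-aligned)
48..56  mtime  (8B, 1-aligned)
sizeof = 56, alignof = 1
array of 7: 7 × 56 = 392

392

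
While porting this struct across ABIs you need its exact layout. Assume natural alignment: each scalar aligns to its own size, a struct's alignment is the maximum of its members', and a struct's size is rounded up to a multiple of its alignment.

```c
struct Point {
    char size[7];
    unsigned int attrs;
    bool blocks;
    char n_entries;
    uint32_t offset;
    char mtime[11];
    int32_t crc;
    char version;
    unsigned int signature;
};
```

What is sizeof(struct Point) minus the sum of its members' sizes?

7

0..7  size  (7B, 1-aligned)
7..8  -- padding (1B)
8..12  attrs  (4B, 4-aligned)
12..13  blocks  (1B, 1-aligned)
13..14  n_entries  (1B, 1-aligned)
14..16  -- padding (2B)
16..20  offset  (4B, 4-aligned)
20..31  mtime  (11B, 1-aligned)
31..32  -- padding (1B)
32..36  crc  (4B, 4-aligned)
36..37  version  (1B, 1-aligned)
37..40  -- padding (3B)
40..44  signature  (4B, 4-aligned)
sizeof = 44, alignof = 4
data bytes 37, size 44 → padding 7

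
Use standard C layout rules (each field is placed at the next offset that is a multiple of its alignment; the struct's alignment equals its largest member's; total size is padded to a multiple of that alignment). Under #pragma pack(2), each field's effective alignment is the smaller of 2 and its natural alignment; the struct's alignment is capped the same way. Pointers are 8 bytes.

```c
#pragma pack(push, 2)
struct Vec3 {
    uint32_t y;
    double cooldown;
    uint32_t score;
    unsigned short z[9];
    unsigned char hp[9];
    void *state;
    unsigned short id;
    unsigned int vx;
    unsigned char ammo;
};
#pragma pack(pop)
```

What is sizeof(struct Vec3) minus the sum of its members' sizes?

2

@0: y [4B, align 2] → 4
@4: cooldown [8B, align 2] → 12
@12: score [4B, align 2] → 16
@16: z [18B, align 2] → 34
@34: hp [9B, align 1] → 43
+1 pad (align 2)
@44: state [8B, align 2] → 52
@52: id [2B, align 2] → 54
@54: vx [4B, align 2] → 58
@58: ammo [1B, align 1] → 59
+1 tail pad (align 2)
size 60, align 2
data bytes 58, size 60 → padding 2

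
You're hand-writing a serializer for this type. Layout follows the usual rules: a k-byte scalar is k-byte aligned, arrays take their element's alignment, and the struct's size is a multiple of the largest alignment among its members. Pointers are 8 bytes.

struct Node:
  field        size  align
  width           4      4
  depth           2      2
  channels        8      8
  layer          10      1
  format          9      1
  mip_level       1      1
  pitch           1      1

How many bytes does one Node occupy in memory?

40

@0: width [4B, align 4] → 4
@4: depth [2B, align 2] → 6
+2 pad (align 8)
@8: channels [8B, align 8] → 16
@16: layer [10B, align 1] → 26
@26: format [9B, align 1] → 35
@35: mip_level [1B, align 1] → 36
@36: pitch [1B, align 1] → 37
+3 tail pad (align 8)
size 40, align 8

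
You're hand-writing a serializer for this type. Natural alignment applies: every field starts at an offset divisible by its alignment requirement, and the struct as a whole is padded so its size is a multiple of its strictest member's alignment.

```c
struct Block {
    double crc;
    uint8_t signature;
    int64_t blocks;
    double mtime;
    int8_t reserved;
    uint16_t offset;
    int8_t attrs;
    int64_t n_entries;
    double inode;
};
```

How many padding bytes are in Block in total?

11

crc at 0 (size 8, align 8) → ends 8
signature at 8 (size 1, align 1) → ends 9
pad 7 to align 8 for blocks
blocks at 16 (size 8, align 8) → ends 24
mtime at 24 (size 8, align 8) → ends 32
reserved at 32 (size 1, align 1) → ends 33
pad 1 to align 2 for offset
offset at 34 (size 2, align 2) → ends 36
attrs at 36 (size 1, align 1) → ends 37
pad 3 to align 8 for n_entries
n_entries at 40 (size 8, align 8) → ends 48
inode at 48 (size 8, align 8) → ends 56
total 56 bytes, alignment 8
data bytes 45, size 56 → padding 11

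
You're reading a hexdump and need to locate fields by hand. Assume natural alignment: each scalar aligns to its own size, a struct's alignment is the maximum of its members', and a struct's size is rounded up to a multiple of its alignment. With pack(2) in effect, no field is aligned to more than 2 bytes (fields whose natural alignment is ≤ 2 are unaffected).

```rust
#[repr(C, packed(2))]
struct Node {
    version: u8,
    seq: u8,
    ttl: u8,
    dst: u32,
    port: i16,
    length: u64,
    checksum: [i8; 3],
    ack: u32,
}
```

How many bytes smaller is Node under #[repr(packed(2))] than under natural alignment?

natural layout:
  version at 0 (size 1, align 1) → ends 1
  seq at 1 (size 1, align 1) → ends 2
  ttl at 2 (size 1, align 1) → ends 3
  pad 1 to align 4 for dst
  dst at 4 (size 4, align 4) → ends 8
  port at 8 (size 2, align 2) → ends 10
  pad 6 to align 8 for length
  length at 16 (size 8, align 8) → ends 24
  checksum at 24 (size 3, align 1) → ends 27
  pad 1 to align 4 for ack
  ack at 28 (size 4, align 4) → ends 32
  total 32 bytes, alignment 8
packed(2) layout:
  version at 0 (size 1, align 1) → ends 1
  seq at 1 (size 1, align 1) → ends 2
  ttl at 2 (size 1, align 1) → ends 3
  pad 1 to align 2 for dst
  dst at 4 (size 4, align 2) → ends 8
  port at 8 (size 2, align 2) → ends 10
  length at 10 (size 8, align 2) → ends 18
  checksum at 18 (size 3, align 1) → ends 21
  pad 1 to align 2 for ack
  ack at 22 (size 4, align 2) → ends 26
  total 26 bytes, alignment 2
32 − 26 = 6

6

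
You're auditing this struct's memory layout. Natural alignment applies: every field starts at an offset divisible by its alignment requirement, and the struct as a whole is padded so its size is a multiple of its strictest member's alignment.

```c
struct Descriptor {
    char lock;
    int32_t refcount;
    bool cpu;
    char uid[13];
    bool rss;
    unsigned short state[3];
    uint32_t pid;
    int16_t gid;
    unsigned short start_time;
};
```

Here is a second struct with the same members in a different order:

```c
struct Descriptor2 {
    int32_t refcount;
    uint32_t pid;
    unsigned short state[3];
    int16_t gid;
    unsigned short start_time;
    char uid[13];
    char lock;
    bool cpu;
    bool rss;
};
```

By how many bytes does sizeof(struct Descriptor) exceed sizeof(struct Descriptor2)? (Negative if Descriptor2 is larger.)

4

@0: lock [1B, align 1] → 1
+3 pad (align 4)
@4: refcount [4B, align 4] → 8
@8: cpu [1B, align 1] → 9
@9: uid [13B, align 1] → 22
@22: rss [1B, align 1] → 23
+1 pad (align 2)
@24: state [6B, align 2] → 30
+2 pad (align 4)
@32: pid [4B, align 4] → 36
@36: gid [2B, align 2] → 38
@38: start_time [2B, align 2] → 40
size 40, align 4
— Descriptor2 —
@0: refcount [4B, align 4] → 4
@4: pid [4B, align 4] → 8
@8: state [6B, align 2] → 14
@14: gid [2B, align 2] → 16
@16: start_time [2B, align 2] → 18
@18: uid [13B, align 1] → 31
@31: lock [1B, align 1] → 32
@32: cpu [1B, align 1] → 33
@33: rss [1B, align 1] → 34
+2 tail pad (align 4)
size 36, align 4
40 − 36 = 4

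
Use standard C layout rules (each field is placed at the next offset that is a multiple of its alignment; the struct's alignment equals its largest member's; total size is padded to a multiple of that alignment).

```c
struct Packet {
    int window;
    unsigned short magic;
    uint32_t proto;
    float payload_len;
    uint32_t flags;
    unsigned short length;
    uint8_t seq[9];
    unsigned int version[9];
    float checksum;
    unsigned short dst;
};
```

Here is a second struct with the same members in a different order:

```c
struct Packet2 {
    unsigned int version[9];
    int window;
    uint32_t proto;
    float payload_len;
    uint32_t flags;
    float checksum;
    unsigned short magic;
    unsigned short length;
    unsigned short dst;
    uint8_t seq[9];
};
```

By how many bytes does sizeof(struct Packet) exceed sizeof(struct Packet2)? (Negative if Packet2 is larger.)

4

0..4  window  (4B, 4-aligned)
4..6  magic  (2B, 2-aligned)
6..8  -- padding (2B)
8..12  proto  (4B, 4-aligned)
12..16  payload_len  (4B, 4-aligned)
16..20  flags  (4B, 4-aligned)
20..22  length  (2B, 2-aligned)
22..31  seq  (9B, 1-aligned)
31..32  -- padding (1B)
32..68  version  (36B, 4-aligned)
68..72  checksum  (4B, 4-aligned)
72..74  dst  (2B, 2-aligned)
74..76  -- tail padding (2B)
sizeof = 76, alignof = 4
— Packet2 —
0..36  version  (36B, 4-aligned)
36..40  window  (4B, 4-aligned)
40..44  proto  (4B, 4-aligned)
44..48  payload_len  (4B, 4-aligned)
48..52  flags  (4B, 4-aligned)
52..56  checksum  (4B, 4-aligned)
56..58  magic  (2B, 2-aligned)
58..60  length  (2B, 2-aligned)
60..62  dst  (2B, 2-aligned)
62..71  seq  (9B, 1-aligned)
71..72  -- tail padding (1B)
sizeof = 72, alignof = 4
76 − 72 = 4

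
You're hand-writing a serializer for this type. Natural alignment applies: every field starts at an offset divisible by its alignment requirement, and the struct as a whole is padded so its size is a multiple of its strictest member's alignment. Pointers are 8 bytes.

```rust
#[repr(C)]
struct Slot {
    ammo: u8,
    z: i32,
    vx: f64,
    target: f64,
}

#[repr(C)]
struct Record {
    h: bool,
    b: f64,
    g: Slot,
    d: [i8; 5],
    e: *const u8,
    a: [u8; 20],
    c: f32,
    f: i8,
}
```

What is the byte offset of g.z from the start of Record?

Slot: @0: ammo [1B, align 1] → 1; +3 pad (align 4); @4: z [4B, align 4] → 8; @8: vx [8B, align 8] → 16; @16: target [8B, align 8] → 24; size 24, align 8
@0: h [1B, align 1] → 1
+7 pad (align 8)
@8: b [8B, align 8] → 16
@16: g [24B, align 8] → 40
within Slot: z at 4
16 + 4 = 20

20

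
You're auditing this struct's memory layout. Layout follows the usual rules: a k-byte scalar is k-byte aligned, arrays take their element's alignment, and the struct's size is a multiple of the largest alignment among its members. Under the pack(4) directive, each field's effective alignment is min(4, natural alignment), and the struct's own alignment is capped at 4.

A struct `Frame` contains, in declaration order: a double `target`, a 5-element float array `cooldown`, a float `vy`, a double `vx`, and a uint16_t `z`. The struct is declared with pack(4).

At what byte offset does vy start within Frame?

28

@0: target [8B, align 4] → 8
@8: cooldown [20B, align 4] → 28
@28: vy [4B, align 4] → 32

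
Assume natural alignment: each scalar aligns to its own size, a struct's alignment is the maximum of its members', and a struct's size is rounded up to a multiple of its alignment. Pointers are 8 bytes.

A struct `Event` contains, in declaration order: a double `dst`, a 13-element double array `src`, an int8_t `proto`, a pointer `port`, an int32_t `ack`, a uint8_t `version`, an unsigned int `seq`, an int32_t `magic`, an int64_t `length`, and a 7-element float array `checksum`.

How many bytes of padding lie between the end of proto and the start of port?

dst at 0 (size 8, align 8) → ends 8
src at 8 (size 104, align 8) → ends 112
proto at 112 (size 1, align 1) → ends 113
pad 7 to align 8 for port
port at 120 (size 8, align 8) → ends 128

7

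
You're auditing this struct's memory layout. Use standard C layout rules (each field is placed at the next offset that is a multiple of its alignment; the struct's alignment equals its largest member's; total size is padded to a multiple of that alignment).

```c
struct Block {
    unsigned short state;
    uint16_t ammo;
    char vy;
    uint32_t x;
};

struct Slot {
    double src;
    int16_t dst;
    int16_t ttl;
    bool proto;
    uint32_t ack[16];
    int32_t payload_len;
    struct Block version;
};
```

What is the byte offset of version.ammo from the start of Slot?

Block: @0: state [2B, align 2] → 2; @2: ammo [2B, align 2] → 4; @4: vy [1B, align 1] → 5; +3 pad (align 4); @8: x [4B, align 4] → 12; size 12, align 4
@0: src [8B, align 8] → 8
@8: dst [2B, align 2] → 10
@10: ttl [2B, align 2] → 12
@12: proto [1B, align 1] → 13
+3 pad (align 4)
@16: ack [64B, align 4] → 80
@80: payload_len [4B, align 4] → 84
@84: version [12B, align 4] → 96
within Block: ammo at 2
84 + 2 = 86

86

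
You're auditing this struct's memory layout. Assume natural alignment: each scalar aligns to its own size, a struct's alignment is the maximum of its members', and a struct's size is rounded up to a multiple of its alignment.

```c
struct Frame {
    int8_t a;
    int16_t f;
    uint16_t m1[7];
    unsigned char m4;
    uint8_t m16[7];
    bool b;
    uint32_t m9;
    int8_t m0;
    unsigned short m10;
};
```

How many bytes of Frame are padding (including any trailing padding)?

@0: a [1B, align 1] → 1
+1 pad (align 2)
@2: f [2B, align 2] → 4
@4: m1 [14B, align 2] → 18
@18: m4 [1B, align 1] → 19
@19: m16 [7B, align 1] → 26
@26: b [1B, align 1] → 27
+1 pad (align 4)
@28: m9 [4B, align 4] → 32
@32: m0 [1B, align 1] → 33
+1 pad (align 2)
@34: m10 [2B, align 2] → 36
size 36, align 4
data bytes 33, size 36 → padding 3

3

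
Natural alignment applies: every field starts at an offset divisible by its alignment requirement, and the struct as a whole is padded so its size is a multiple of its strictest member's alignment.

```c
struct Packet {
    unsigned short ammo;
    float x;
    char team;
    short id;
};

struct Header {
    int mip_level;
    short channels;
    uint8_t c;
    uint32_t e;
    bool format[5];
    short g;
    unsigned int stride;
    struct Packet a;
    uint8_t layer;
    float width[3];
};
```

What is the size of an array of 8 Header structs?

416

Packet: 0..2  ammo  (2B, 2-aligned); 2..4  -- padding (2B); 4..8  x  (4B, 4-aligned); 8..9  team  (1B, 1-aligned); 9..10  -- padding (1B); 10..12  id  (2B, 2-aligned); sizeof = 12, alignof = 4
0..4  mip_level  (4B, 4-aligned)
4..6  channels  (2B, 2-aligned)
6..7  c  (1B, 1-aligned)
7..8  -- padding (1B)
8..12  e  (4B, 4-aligned)
12..17  format  (5B, 1-aligned)
17..18  -- padding (1B)
18..20  g  (2B, 2-aligned)
20..24  stride  (4B, 4-aligned)
24..36  a  (12B, 4-aligned)
36..37  layer  (1B, 1-aligned)
37..40  -- padding (3B)
40..52  width  (12B, 4-aligned)
sizeof = 52, alignof = 4
array of 8: 8 × 52 = 416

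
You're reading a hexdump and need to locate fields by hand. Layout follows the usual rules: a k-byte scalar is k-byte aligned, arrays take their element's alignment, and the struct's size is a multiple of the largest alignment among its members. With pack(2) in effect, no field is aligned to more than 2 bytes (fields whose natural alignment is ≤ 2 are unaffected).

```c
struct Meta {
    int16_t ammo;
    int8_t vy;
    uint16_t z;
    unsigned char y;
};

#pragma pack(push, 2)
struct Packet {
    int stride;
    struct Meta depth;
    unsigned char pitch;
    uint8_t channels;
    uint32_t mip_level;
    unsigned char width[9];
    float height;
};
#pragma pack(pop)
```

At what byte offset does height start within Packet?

28

Meta: 0..2  ammo  (2B, 2-aligned); 2..3  vy  (1B, 1-aligned); 3..4  -- padding (1B); 4..6  z  (2B, 2-aligned); 6..7  y  (1B, 1-aligned); 7..8  -- tail padding (1B); sizeof = 8, alignof = 2
0..4  stride  (4B, 2-aligned)
4..12  depth  (8B, 2-aligned)
12..13  pitch  (1B, 1-aligned)
13..14  channels  (1B, 1-aligned)
14..18  mip_level  (4B, 2-aligned)
18..27  width  (9B, 1-aligned)
27..28  -- padding (1B)
28..32  height  (4B, 2-aligned)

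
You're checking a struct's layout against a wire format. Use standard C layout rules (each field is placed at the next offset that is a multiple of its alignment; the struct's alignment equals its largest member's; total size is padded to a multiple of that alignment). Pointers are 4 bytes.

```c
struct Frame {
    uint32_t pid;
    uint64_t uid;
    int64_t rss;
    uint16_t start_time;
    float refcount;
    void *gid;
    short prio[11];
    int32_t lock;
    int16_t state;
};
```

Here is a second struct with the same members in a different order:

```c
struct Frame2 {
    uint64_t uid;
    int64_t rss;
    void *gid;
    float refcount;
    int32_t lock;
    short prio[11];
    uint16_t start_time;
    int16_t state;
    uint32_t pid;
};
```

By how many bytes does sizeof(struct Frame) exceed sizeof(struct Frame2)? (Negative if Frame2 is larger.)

pid at 0 (size 4, align 4) → ends 4
pad 4 to align 8 for uid
uid at 8 (size 8, align 8) → ends 16
rss at 16 (size 8, align 8) → ends 24
start_time at 24 (size 2, align 2) → ends 26
pad 2 to align 4 for refcount
refcount at 28 (size 4, align 4) → ends 32
gid at 32 (size 4, align 4) → ends 36
prio at 36 (size 22, align 2) → ends 58
pad 2 to align 4 for lock
lock at 60 (size 4, align 4) → ends 64
state at 64 (size 2, align 2) → ends 66
tail pad 6 to reach multiple of 8
total 72 bytes, alignment 8
— Frame2 —
uid at 0 (size 8, align 8) → ends 8
rss at 8 (size 8, align 8) → ends 16
gid at 16 (size 4, align 4) → ends 20
refcount at 20 (size 4, align 4) → ends 24
lock at 24 (size 4, align 4) → ends 28
prio at 28 (size 22, align 2) → ends 50
start_time at 50 (size 2, align 2) → ends 52
state at 52 (size 2, align 2) → ends 54
pad 2 to align 4 for pid
pid at 56 (size 4, align 4) → ends 60
tail pad 4 to reach multiple of 8
total 64 bytes, alignment 8
72 − 64 = 8

8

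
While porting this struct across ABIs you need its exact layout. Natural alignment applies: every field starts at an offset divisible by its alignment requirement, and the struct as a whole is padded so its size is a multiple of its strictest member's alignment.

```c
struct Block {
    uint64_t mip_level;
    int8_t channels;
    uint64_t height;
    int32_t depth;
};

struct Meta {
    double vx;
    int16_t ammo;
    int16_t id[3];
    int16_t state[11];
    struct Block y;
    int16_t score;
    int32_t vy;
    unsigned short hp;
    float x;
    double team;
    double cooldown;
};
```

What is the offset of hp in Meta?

Block: @0: mip_level [8B, align 8] → 8; @8: channels [1B, align 1] → 9; +7 pad (align 8); @16: height [8B, align 8] → 24; @24: depth [4B, align 4] → 28; +4 tail pad (align 8); size 32, align 8
@0: vx [8B, align 8] → 8
@8: ammo [2B, align 2] → 10
@10: id [6B, align 2] → 16
@16: state [22B, align 2] → 38
+2 pad (align 8)
@40: y [32B, align 8] → 72
@72: score [2B, align 2] → 74
+2 pad (align 4)
@76: vy [4B, align 4] → 80
@80: hp [2B, align 2] → 82

80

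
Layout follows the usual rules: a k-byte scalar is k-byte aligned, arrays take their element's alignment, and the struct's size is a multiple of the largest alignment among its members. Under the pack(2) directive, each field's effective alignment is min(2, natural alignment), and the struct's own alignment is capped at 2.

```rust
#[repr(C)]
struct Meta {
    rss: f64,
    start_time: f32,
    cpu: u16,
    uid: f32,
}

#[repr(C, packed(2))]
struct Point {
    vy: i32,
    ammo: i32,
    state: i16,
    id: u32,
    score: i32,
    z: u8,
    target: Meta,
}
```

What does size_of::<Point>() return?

Meta: 0..8  rss  (8B, 8-aligned); 8..12  start_time  (4B, 4-aligned); 12..14  cpu  (2B, 2-aligned); 14..16  -- padding (2B); 16..20  uid  (4B, 4-aligned); 20..24  -- tail padding (4B); sizeof = 24, alignof = 8
0..4  vy  (4B, 2-aligned)
4..8  ammo  (4B, 2-aligned)
8..10  state  (2B, 2-aligned)
10..14  id  (4B, 2-aligned)
14..18  score  (4B, 2-aligned)
18..19  z  (1B, 1-aligned)
19..20  -- padding (1B)
20..44  target  (24B, 2-aligned)
sizeof = 44, alignof = 2

44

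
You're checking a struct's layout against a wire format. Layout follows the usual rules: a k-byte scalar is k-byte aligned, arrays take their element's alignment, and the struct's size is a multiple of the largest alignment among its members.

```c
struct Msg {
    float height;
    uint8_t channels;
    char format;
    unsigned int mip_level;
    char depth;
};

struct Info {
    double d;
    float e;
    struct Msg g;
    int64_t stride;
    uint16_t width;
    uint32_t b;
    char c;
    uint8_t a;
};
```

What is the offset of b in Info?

Msg: @0: height [4B, align 4] → 4; @4: channels [1B, align 1] → 5; @5: format [1B, align 1] → 6; +2 pad (align 4); @8: mip_level [4B, align 4] → 12; @12: depth [1B, align 1] → 13; +3 tail pad (align 4); size 16, align 4
@0: d [8B, align 8] → 8
@8: e [4B, align 4] → 12
@12: g [16B, align 4] → 28
+4 pad (align 8)
@32: stride [8B, align 8] → 40
@40: width [2B, align 2] → 42
+2 pad (align 4)
@44: b [4B, align 4] → 48

44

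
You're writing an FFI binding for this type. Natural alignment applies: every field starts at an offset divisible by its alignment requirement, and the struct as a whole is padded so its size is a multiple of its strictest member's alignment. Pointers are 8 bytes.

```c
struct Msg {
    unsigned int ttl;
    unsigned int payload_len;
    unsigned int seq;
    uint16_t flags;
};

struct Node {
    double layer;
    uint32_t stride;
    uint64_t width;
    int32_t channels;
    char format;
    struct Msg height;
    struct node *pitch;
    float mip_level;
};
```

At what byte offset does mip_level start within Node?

56

Msg: ttl at 0 (size 4, align 4) → ends 4; payload_len at 4 (size 4, align 4) → ends 8; seq at 8 (size 4, align 4) → ends 12; flags at 12 (size 2, align 2) → ends 14; tail pad 2 to reach multiple of 4; total 16 bytes, alignment 4
layer at 0 (size 8, align 8) → ends 8
stride at 8 (size 4, align 4) → ends 12
pad 4 to align 8 for width
width at 16 (size 8, align 8) → ends 24
channels at 24 (size 4, align 4) → ends 28
format at 28 (size 1, align 1) → ends 29
pad 3 to align 4 for height
height at 32 (size 16, align 4) → ends 48
pitch at 48 (size 8, align 8) → ends 56
mip_level at 56 (size 4, align 4) → ends 60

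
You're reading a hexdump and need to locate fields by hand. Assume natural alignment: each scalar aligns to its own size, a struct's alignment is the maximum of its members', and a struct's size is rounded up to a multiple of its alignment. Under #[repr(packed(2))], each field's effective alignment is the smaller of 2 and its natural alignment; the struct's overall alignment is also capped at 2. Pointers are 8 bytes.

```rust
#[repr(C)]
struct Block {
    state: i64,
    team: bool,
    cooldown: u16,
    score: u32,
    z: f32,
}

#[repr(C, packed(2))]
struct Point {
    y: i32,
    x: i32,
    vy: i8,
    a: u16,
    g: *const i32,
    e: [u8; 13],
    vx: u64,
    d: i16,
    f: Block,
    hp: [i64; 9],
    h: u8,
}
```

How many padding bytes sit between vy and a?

1

Block: @0: state [8B, align 8] → 8; @8: team [1B, align 1] → 9; +1 pad (align 2); @10: cooldown [2B, align 2] → 12; @12: score [4B, align 4] → 16; @16: z [4B, align 4] → 20; +4 tail pad (align 8); size 24, align 8
@0: y [4B, align 2] → 4
@4: x [4B, align 2] → 8
@8: vy [1B, align 1] → 9
+1 pad (align 2)
@10: a [2B, align 2] → 12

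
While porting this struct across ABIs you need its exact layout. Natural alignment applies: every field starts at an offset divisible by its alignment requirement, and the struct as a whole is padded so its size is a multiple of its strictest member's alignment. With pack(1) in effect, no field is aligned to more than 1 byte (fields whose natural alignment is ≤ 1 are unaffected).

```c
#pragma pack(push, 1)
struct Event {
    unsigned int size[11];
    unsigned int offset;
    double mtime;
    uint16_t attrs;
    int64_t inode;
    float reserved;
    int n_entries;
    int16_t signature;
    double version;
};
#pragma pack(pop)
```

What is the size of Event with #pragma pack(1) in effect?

0..44  size  (44B, 1-aligned)
44..48  offset  (4B, 1-aligned)
48..56  mtime  (8B, 1-aligned)
56..58  attrs  (2B, 1-aligned)
58..66  inode  (8B, 1-aligned)
66..70  reserved  (4B, 1-aligned)
70..74  n_entries  (4B, 1-aligned)
74..76  signature  (2B, 1-aligned)
76..84  version  (8B, 1-aligned)
sizeof = 84, alignof = 1

84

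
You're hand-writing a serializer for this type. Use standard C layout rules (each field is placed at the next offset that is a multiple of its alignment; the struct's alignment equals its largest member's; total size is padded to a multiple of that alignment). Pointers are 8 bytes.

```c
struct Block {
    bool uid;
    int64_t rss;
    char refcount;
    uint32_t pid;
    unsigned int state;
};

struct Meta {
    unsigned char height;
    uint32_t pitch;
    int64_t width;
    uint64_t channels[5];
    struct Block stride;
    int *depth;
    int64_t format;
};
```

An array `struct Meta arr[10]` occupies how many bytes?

Block: 0..1  uid  (1B, 1-aligned); 1..8  -- padding (7B); 8..16  rss  (8B, 8-aligned); 16..17  refcount  (1B, 1-aligned); 17..20  -- padding (3B); 20..24  pid  (4B, 4-aligned); 24..28  state  (4B, 4-aligned); 28..32  -- tail padding (4B); sizeof = 32, alignof = 8
0..1  height  (1B, 1-aligned)
1..4  -- padding (3B)
4..8  pitch  (4B, 4-aligned)
8..16  width  (8B, 8-aligned)
16..56  channels  (40B, 8-aligned)
56..88  stride  (32B, 8-aligned)
88..96  depth  (8B, 8-aligned)
96..104  format  (8B, 8-aligned)
sizeof = 104, alignof = 8
array of 10: 10 × 104 = 1040

1040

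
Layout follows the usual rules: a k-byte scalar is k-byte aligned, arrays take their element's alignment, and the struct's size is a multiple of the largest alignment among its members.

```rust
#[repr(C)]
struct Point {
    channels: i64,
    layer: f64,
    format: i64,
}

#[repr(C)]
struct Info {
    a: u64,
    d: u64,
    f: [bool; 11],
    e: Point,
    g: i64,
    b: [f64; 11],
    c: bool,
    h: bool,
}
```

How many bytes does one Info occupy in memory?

Point: @0: channels [8B, align 8] → 8; @8: layer [8B, align 8] → 16; @16: format [8B, align 8] → 24; size 24, align 8
@0: a [8B, align 8] → 8
@8: d [8B, align 8] → 16
@16: f [11B, align 1] → 27
+5 pad (align 8)
@32: e [24B, align 8] → 56
@56: g [8B, align 8] → 64
@64: b [88B, align 8] → 152
@152: c [1B, align 1] → 153
@153: h [1B, align 1] → 154
+6 tail pad (align 8)
size 160, align 8

160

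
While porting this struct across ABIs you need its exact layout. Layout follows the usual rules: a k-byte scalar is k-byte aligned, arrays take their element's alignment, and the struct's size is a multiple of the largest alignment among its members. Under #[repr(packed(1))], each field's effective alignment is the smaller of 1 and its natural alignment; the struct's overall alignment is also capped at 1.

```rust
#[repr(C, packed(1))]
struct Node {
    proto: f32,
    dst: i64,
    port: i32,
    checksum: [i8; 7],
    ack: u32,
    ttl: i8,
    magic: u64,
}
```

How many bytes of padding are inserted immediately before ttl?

0

@0: proto [4B, align 1] → 4
@4: dst [8B, align 1] → 12
@12: port [4B, align 1] → 16
@16: checksum [7B, align 1] → 23
@23: ack [4B, align 1] → 27
@27: ttl [1B, align 1] → 28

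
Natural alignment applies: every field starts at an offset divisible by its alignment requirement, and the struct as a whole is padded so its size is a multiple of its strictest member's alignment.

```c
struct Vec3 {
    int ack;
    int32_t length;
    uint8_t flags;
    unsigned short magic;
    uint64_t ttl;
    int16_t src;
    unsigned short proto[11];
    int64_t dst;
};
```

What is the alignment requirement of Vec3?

member alignments: ack=4, length=4, flags=1, magic=2, ttl=8, src=2, proto=2, dst=8
max = 8

8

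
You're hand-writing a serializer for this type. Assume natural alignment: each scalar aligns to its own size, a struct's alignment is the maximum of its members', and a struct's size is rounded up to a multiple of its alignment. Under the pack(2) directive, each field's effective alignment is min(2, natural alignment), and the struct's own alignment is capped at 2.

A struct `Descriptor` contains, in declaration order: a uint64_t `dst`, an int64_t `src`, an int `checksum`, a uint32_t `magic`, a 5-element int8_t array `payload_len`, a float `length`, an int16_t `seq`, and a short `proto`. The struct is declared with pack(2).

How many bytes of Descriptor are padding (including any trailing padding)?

@0: dst [8B, align 2] → 8
@8: src [8B, align 2] → 16
@16: checksum [4B, align 2] → 20
@20: magic [4B, align 2] → 24
@24: payload_len [5B, align 1] → 29
+1 pad (align 2)
@30: length [4B, align 2] → 34
@34: seq [2B, align 2] → 36
@36: proto [2B, align 2] → 38
size 38, align 2
data bytes 37, size 38 → padding 1

1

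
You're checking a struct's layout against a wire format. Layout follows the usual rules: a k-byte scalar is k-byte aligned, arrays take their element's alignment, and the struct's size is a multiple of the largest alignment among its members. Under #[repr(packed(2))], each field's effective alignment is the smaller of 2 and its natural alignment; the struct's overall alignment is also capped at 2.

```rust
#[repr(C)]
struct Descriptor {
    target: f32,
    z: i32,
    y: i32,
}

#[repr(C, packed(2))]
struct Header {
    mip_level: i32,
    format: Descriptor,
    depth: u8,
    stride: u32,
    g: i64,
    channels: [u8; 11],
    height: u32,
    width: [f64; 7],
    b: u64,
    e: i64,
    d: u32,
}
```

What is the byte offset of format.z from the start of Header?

Descriptor: 0..4  target  (4B, 4-aligned); 4..8  z  (4B, 4-aligned); 8..12  y  (4B, 4-aligned); sizeof = 12, alignof = 4
0..4  mip_level  (4B, 2-aligned)
4..16  format  (12B, 2-aligned)
within Descriptor: z at 4
4 + 4 = 8

8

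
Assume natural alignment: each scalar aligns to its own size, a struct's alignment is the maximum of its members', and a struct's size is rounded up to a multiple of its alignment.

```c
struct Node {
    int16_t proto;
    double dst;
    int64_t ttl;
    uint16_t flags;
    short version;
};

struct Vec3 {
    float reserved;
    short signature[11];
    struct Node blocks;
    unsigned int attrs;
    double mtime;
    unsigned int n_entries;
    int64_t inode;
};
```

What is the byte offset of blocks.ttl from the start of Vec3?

Node: 0..2  proto  (2B, 2-aligned); 2..8  -- padding (6B); 8..16  dst  (8B, 8-aligned); 16..24  ttl  (8B, 8-aligned); 24..26  flags  (2B, 2-aligned); 26..28  version  (2B, 2-aligned); 28..32  -- tail padding (4B); sizeof = 32, alignof = 8
0..4  reserved  (4B, 4-aligned)
4..26  signature  (22B, 2-aligned)
26..32  -- padding (6B)
32..64  blocks  (32B, 8-aligned)
within Node: ttl at 16
32 + 16 = 48

48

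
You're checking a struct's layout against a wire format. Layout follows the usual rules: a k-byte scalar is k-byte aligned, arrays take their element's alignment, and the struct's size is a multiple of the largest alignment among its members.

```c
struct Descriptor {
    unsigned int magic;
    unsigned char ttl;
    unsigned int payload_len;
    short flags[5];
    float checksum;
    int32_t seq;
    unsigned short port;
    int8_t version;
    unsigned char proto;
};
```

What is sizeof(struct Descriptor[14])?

@0: magic [4B, align 4] → 4
@4: ttl [1B, align 1] → 5
+3 pad (align 4)
@8: payload_len [4B, align 4] → 12
@12: flags [10B, align 2] → 22
+2 pad (align 4)
@24: checksum [4B, align 4] → 28
@28: seq [4B, align 4] → 32
@32: port [2B, align 2] → 34
@34: version [1B, align 1] → 35
@35: proto [1B, align 1] → 36
size 36, align 4
array of 14: 14 × 36 = 504

504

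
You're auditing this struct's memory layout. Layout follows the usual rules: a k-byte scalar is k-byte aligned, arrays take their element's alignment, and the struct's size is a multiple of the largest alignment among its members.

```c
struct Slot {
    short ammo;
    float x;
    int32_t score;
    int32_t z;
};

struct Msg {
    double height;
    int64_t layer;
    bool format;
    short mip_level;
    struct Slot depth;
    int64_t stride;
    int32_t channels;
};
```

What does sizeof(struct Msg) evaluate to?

Slot: @0: ammo [2B, align 2] → 2; +2 pad (align 4); @4: x [4B, align 4] → 8; @8: score [4B, align 4] → 12; @12: z [4B, align 4] → 16; size 16, align 4
@0: height [8B, align 8] → 8
@8: layer [8B, align 8] → 16
@16: format [1B, align 1] → 17
+1 pad (align 2)
@18: mip_level [2B, align 2] → 20
@20: depth [16B, align 4] → 36
+4 pad (align 8)
@40: stride [8B, align 8] → 48
@48: channels [4B, align 4] → 52
+4 tail pad (align 8)
size 56, align 8

56 bytes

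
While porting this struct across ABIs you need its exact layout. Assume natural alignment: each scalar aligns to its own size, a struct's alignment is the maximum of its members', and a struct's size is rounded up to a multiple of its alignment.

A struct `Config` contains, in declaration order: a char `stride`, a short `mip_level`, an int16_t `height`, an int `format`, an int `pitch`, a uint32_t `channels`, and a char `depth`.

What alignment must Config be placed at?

4

member alignments: stride=1, mip_level=2, height=2, format=4, pitch=4, channels=4, depth=1
max = 4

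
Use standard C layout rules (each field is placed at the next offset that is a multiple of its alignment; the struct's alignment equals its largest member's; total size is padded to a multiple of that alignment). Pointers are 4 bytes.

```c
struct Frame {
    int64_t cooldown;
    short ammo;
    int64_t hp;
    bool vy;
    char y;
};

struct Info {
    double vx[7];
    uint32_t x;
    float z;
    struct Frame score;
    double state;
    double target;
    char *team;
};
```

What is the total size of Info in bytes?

120

Frame: @0: cooldown [8B, align 8] → 8; @8: ammo [2B, align 2] → 10; +6 pad (align 8); @16: hp [8B, align 8] → 24; @24: vy [1B, align 1] → 25; @25: y [1B, align 1] → 26; +6 tail pad (align 8); size 32, align 8
@0: vx [56B, align 8] → 56
@56: x [4B, align 4] → 60
@60: z [4B, align 4] → 64
@64: score [32B, align 8] → 96
@96: state [8B, align 8] → 104
@104: target [8B, align 8] → 112
@112: team [4B, align 4] → 116
+4 tail pad (align 8)
size 120, align 8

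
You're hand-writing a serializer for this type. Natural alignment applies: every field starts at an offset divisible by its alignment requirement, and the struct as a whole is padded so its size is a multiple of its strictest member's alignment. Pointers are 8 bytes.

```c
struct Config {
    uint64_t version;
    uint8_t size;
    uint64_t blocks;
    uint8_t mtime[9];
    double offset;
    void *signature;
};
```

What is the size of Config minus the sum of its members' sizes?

14

@0: version [8B, align 8] → 8
@8: size [1B, align 1] → 9
+7 pad (align 8)
@16: blocks [8B, align 8] → 24
@24: mtime [9B, align 1] → 33
+7 pad (align 8)
@40: offset [8B, align 8] → 48
@48: signature [8B, align 8] → 56
size 56, align 8
data bytes 42, size 56 → padding 14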